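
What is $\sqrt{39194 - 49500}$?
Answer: $i \sqrt{10306} \approx 101.52 i$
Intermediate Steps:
$\sqrt{39194 - 49500} = \sqrt{-10306} = i \sqrt{10306}$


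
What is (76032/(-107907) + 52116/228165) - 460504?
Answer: -1259766312021132/2735622295 ≈ -4.6050e+5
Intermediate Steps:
(76032/(-107907) + 52116/228165) - 460504 = (76032*(-1/107907) + 52116*(1/228165)) - 460504 = (-25344/35969 + 17372/76055) - 460504 = -1302684452/2735622295 - 460504 = -1259766312021132/2735622295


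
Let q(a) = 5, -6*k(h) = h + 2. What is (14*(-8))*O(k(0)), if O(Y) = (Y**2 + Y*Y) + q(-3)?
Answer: -5264/9 ≈ -584.89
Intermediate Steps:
k(h) = -1/3 - h/6 (k(h) = -(h + 2)/6 = -(2 + h)/6 = -1/3 - h/6)
O(Y) = 5 + 2*Y**2 (O(Y) = (Y**2 + Y*Y) + 5 = (Y**2 + Y**2) + 5 = 2*Y**2 + 5 = 5 + 2*Y**2)
(14*(-8))*O(k(0)) = (14*(-8))*(5 + 2*(-1/3 - 1/6*0)**2) = -112*(5 + 2*(-1/3 + 0)**2) = -112*(5 + 2*(-1/3)**2) = -112*(5 + 2*(1/9)) = -112*(5 + 2/9) = -112*47/9 = -5264/9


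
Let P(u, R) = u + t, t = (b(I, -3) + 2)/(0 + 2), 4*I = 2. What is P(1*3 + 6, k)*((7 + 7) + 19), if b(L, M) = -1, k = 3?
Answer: 627/2 ≈ 313.50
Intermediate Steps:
I = 1/2 (I = (1/4)*2 = 1/2 ≈ 0.50000)
t = 1/2 (t = (-1 + 2)/(0 + 2) = 1/2 ≈ 0.50000)
P(u, R) = 1/2 + u (P(u, R) = u + 1/2 = 1/2 + u)
P(1*3 + 6, k)*((7 + 7) + 19) = (1/2 + (1*3 + 6))*((7 + 7) + 19) = (1/2 + (3 + 6))*(14 + 19) = (1/2 + 9)*33 = (19/2)*33 = 627/2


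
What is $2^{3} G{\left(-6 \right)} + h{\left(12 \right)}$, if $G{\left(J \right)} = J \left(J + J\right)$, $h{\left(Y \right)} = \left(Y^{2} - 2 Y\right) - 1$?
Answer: $695$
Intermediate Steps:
$h{\left(Y \right)} = -1 + Y^{2} - 2 Y$
$G{\left(J \right)} = 2 J^{2}$ ($G{\left(J \right)} = J 2 J = 2 J^{2}$)
$2^{3} G{\left(-6 \right)} + h{\left(12 \right)} = 2^{3} \cdot 2 \left(-6\right)^{2} - \left(25 - 144\right) = 8 \cdot 2 \cdot 36 - -119 = 8 \cdot 72 + 119 = 576 + 119 = 695$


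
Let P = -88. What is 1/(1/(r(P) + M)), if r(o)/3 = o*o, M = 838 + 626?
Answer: 24696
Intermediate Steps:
M = 1464
r(o) = 3*o² (r(o) = 3*(o*o) = 3*o²)
1/(1/(r(P) + M)) = 1/(1/(3*(-88)² + 1464)) = 1/(1/(3*7744 + 1464)) = 1/(1/(23232 + 1464)) = 1/(1/24696) = 24696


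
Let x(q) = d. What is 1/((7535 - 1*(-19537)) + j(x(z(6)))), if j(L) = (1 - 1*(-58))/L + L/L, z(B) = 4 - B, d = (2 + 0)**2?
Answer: 4/108351 ≈ 3.6917e-5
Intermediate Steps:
d = 4 (d = 2**2 = 4)
x(q) = 4
j(L) = 1 + 59/L (j(L) = (1 + 58)/L + 1 = 59/L + 1 = 1 + 59/L)
1/((7535 - 1*(-19537)) + j(x(z(6)))) = 1/((7535 - 1*(-19537)) + (59 + 4)/4) = 1/((7535 + 19537) + (1/4)*63) = 1/(27072 + 63/4) = 1/(108351/4) = 4/108351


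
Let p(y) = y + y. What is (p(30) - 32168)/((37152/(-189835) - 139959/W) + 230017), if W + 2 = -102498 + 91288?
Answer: -68339631082160/489601240478881 ≈ -0.13958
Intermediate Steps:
W = -11212 (W = -2 + (-102498 + 91288) = -2 - 11210 = -11212)
p(y) = 2*y
(p(30) - 32168)/((37152/(-189835) - 139959/W) + 230017) = (2*30 - 32168)/((37152/(-189835) - 139959/(-11212)) + 230017) = (60 - 32168)/((37152*(-1/189835) - 139959*(-1/11212)) + 230017) = -32108/((-37152/189835 + 139959/11212) + 230017) = -32108/(26152568541/2128430020 + 230017) = -32108/489601240478881/2128430020 = -32108*2128430020/489601240478881 = -68339631082160/489601240478881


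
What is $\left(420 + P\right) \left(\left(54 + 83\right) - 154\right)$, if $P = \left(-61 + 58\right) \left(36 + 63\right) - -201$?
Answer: $-5508$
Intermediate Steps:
$P = -96$ ($P = \left(-3\right) 99 + 201 = -297 + 201 = -96$)
$\left(420 + P\right) \left(\left(54 + 83\right) - 154\right) = \left(420 - 96\right) \left(\left(54 + 83\right) - 154\right) = 324 \left(137 - 154\right) = 324 \left(-17\right) = -5508$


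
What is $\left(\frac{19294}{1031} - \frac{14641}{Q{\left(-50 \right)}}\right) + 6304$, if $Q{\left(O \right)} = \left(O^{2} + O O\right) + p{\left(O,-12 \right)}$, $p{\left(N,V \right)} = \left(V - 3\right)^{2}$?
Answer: $\frac{3095018789}{489725} \approx 6319.9$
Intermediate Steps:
$p{\left(N,V \right)} = \left(-3 + V\right)^{2}$
$Q{\left(O \right)} = 225 + 2 O^{2}$ ($Q{\left(O \right)} = \left(O^{2} + O O\right) + \left(-3 - 12\right)^{2} = \left(O^{2} + O^{2}\right) + \left(-15\right)^{2} = 2 O^{2} + 225 = 225 + 2 O^{2}$)
$\left(\frac{19294}{1031} - \frac{14641}{Q{\left(-50 \right)}}\right) + 6304 = \left(\frac{19294}{1031} - \frac{14641}{225 + 2 \left(-50\right)^{2}}\right) + 6304 = \left(19294 \cdot \frac{1}{1031} - \frac{14641}{225 + 2 \cdot 2500}\right) + 6304 = \left(\frac{19294}{1031} - \frac{14641}{225 + 5000}\right) + 6304 = \left(\frac{19294}{1031} - \frac{14641}{5225}\right) + 6304 = \left(\frac{19294}{1031} - \frac{1331}{475}\right) + 6304 = \frac{7792389}{489725} + 6304 = \frac{3095018789}{489725}$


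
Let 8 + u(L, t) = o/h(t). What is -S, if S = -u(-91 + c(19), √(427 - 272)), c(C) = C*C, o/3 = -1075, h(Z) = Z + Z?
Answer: -8 - 645*√155/62 ≈ -137.52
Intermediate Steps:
h(Z) = 2*Z
o = -3225 (o = 3*(-1075) = -3225)
c(C) = C²
u(L, t) = -8 - 3225/(2*t) (u(L, t) = -8 - 3225*1/(2*t) = -8 - 3225/(2*t))
S = 8 + 645*√155/62 (S = -(-8 - 3225/(2*√(427 - 272))) = -(-8 - 3225*√155/155/2) = -(-8 - 645*√155/62) = 8 + 645*√155/62 ≈ 137.52)
-S = -(8 + 645*√155/62) = -8 - 645*√155/62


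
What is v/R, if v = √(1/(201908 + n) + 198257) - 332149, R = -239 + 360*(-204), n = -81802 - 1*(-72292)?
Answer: 332149/73679 - 13*√43425310453954/14175692242 ≈ 4.5020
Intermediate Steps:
n = -9510 (n = -81802 + 72292 = -9510)
R = -73679 (R = -239 - 73440 = -73679)
v = -332149 + 13*√43425310453954/192398 (v = √(1/(201908 - 9510) + 198257) - 332149 = √(1/192398 + 198257) - 332149 = √(38144250287/192398) - 332149 = 13*√43425310453954/192398 - 332149 = -332149 + 13*√43425310453954/192398 ≈ -3.3170e+5)
v/R = (-332149 + 13*√43425310453954/192398)/(-73679) = (-332149 + 13*√43425310453954/192398)*(-1/73679) = 332149/73679 - 13*√43425310453954/14175692242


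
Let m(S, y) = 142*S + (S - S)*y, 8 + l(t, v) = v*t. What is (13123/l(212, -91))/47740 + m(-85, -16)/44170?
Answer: -14443714783/52853822000 ≈ -0.27328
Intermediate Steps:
l(t, v) = -8 + t*v (l(t, v) = -8 + v*t = -8 + t*v)
m(S, y) = 142*S (m(S, y) = 142*S + 0*y = 142*S + 0 = 142*S)
(13123/l(212, -91))/47740 + m(-85, -16)/44170 = (13123/(-8 + 212*(-91)))/47740 + (142*(-85))/44170 = (13123/(-8 - 19292))*(1/47740) - 12070*1/44170 = (13123/(-19300))*(1/47740) - 1207/4417 = (13123*(-1/19300))*(1/47740) - 1207/4417 = -13123/19300*1/47740 - 1207/4417 = -1193/83762000 - 1207/4417 = -14443714783/52853822000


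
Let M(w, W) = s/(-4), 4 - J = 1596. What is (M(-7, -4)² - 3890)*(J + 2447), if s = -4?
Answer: -3325095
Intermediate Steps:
J = -1592 (J = 4 - 1*1596 = 4 - 1596 = -1592)
M(w, W) = 1 (M(w, W) = -4/(-4) = -4*(-¼) = 1)
(M(-7, -4)² - 3890)*(J + 2447) = (1² - 3890)*(-1592 + 2447) = (1 - 3890)*855 = -3889*855 = -3325095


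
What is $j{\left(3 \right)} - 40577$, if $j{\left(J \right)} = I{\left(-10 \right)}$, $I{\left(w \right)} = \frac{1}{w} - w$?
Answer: $- \frac{405671}{10} \approx -40567.0$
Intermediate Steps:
$j{\left(J \right)} = \frac{99}{10}$ ($j{\left(J \right)} = \frac{1}{-10} - -10 = - \frac{1}{10} + 10 = \frac{99}{10}$)
$j{\left(3 \right)} - 40577 = \frac{99}{10} - 40577 = - \frac{405671}{10}$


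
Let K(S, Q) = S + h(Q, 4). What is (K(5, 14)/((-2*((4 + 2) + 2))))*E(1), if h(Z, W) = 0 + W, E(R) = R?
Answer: -9/16 ≈ -0.56250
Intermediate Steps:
h(Z, W) = W
K(S, Q) = 4 + S (K(S, Q) = S + 4 = 4 + S)
(K(5, 14)/((-2*((4 + 2) + 2))))*E(1) = ((4 + 5)/((-2*((4 + 2) + 2))))*1 = (9/((-2*(6 + 2))))*1 = (9/((-2*8)))*1 = (9/(-16))*1 = (9*(-1/16))*1 = -9/16*1 = -9/16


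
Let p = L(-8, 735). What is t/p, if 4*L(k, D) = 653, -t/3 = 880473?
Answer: -10565676/653 ≈ -16180.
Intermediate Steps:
t = -2641419 (t = -3*880473 = -2641419)
L(k, D) = 653/4 (L(k, D) = (1/4)*653 = 653/4)
p = 653/4 ≈ 163.25
t/p = -2641419/653/4 = -2641419*4/653 = -10565676/653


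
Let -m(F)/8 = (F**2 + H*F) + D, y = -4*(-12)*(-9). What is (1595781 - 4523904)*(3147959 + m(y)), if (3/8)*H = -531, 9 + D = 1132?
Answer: 9509703132699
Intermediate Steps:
D = 1123 (D = -9 + 1132 = 1123)
H = -1416 (H = (8/3)*(-531) = -1416)
y = -432 (y = 48*(-9) = -432)
m(F) = -8984 - 8*F**2 + 11328*F (m(F) = -8*((F**2 - 1416*F) + 1123) = -8*(1123 + F**2 - 1416*F) = -8984 - 8*F**2 + 11328*F)
(1595781 - 4523904)*(3147959 + m(y)) = (1595781 - 4523904)*(3147959 + (-8984 - 8*(-432)**2 + 11328*(-432))) = -2928123*(3147959 + (-8984 - 8*186624 - 4893696)) = -2928123*(3147959 + (-8984 - 1492992 - 4893696)) = -2928123*(3147959 - 6395672) = -2928123*(-3247713) = 9509703132699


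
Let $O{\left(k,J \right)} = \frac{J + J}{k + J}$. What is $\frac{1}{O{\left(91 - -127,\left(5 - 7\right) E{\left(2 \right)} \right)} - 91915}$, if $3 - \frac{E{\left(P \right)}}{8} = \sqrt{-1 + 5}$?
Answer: $- \frac{101}{9283431} \approx -1.088 \cdot 10^{-5}$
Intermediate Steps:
$E{\left(P \right)} = 8$ ($E{\left(P \right)} = 24 - 8 \sqrt{-1 + 5} = 24 - 8 \sqrt{4} = 24 - 16 = 8$)
$O{\left(k,J \right)} = \frac{2 J}{J + k}$
$\frac{1}{O{\left(91 - -127,\left(5 - 7\right) E{\left(2 \right)} \right)} - 91915} = \frac{1}{\frac{2 \left(5 - 7\right) 8}{\left(5 - 7\right) 8 + \left(91 - -127\right)} - 91915} = \frac{1}{\frac{2 \left(\left(-2\right) 8\right)}{\left(-2\right) 8 + \left(91 + 127\right)} - 91915} = \frac{1}{2 \left(-16\right) \frac{1}{-16 + 218} - 91915} = \frac{1}{2 \left(-16\right) \frac{1}{202} - 91915} = \frac{1}{- \frac{16}{101} - 91915} = \frac{1}{- \frac{9283431}{101}} = - \frac{101}{9283431}$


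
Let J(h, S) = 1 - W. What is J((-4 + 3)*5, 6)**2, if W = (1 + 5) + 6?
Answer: 121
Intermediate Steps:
W = 12 (W = 6 + 6 = 12)
J(h, S) = -11 (J(h, S) = 1 - 1*12 = 1 - 12 = -11)
J((-4 + 3)*5, 6)**2 = (-11)**2 = 121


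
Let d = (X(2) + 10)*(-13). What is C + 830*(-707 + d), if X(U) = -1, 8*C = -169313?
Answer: -5640673/8 ≈ -7.0508e+5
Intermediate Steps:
C = -169313/8 (C = (⅛)*(-169313) = -169313/8 ≈ -21164.)
d = -117 (d = (-1 + 10)*(-13) = 9*(-13) = -117)
C + 830*(-707 + d) = -169313/8 + 830*(-707 - 117) = -169313/8 + 830*(-824) = -169313/8 - 683920 = -5640673/8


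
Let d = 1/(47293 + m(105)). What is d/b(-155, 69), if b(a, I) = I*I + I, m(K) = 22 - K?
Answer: 1/228024300 ≈ 4.3855e-9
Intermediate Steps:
b(a, I) = I + I² (b(a, I) = I² + I = I + I²)
d = 1/47210 (d = 1/(47293 + (22 - 1*105)) = 1/(47293 + (22 - 105)) = 1/(47293 - 83) = 1/47210 ≈ 2.1182e-5)
d/b(-155, 69) = 1/(47210*((69*(1 + 69)))) = 1/(47210*((69*70))) = (1/47210)/4830 = (1/47210)*(1/4830) = 1/228024300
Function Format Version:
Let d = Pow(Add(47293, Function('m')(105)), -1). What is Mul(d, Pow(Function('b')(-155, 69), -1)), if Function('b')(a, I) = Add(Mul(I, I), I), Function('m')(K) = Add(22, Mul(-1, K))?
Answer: Rational(1, 228024300) ≈ 4.3855e-9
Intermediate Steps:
Function('b')(a, I) = Add(I, Pow(I, 2)) (Function('b')(a, I) = Add(Pow(I, 2), I) = Add(I, Pow(I, 2)))
d = Rational(1, 47210) (d = Pow(Add(47293, Add(22, Mul(-1, 105))), -1) = Pow(Add(47293, Add(22, -105)), -1) = Pow(Add(47293, -83), -1) = Pow(47210, -1) = Rational(1, 47210) ≈ 2.1182e-5)
Mul(d, Pow(Function('b')(-155, 69), -1)) = Mul(Rational(1, 47210), Pow(Mul(69, Add(1, 69)), -1)) = Mul(Rational(1, 47210), Pow(Mul(69, 70), -1)) = Mul(Rational(1, 47210), Pow(4830, -1)) = Mul(Rational(1, 47210), Rational(1, 4830)) = Rational(1, 228024300)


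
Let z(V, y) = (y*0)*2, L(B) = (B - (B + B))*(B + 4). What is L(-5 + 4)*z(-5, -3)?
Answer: 0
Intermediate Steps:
L(B) = -B*(4 + B) (L(B) = (B - 2*B)*(4 + B) = (-B)*(4 + B) = -B*(4 + B))
z(V, y) = 0 (z(V, y) = 0*2 = 0)
L(-5 + 4)*z(-5, -3) = -(-5 + 4)*(4 + (-5 + 4))*0 = -1*(-1)*(4 - 1)*0 = -1*(-1)*3*0 = 3*0 = 0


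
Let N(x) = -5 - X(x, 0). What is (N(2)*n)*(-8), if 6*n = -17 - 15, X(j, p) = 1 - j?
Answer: -512/3 ≈ -170.67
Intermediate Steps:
N(x) = -6 + x (N(x) = -5 - (1 - x) = -5 + (-1 + x) = -6 + x)
n = -16/3 (n = (-17 - 15)/6 = (⅙)*(-32) = -16/3 ≈ -5.3333)
(N(2)*n)*(-8) = ((-6 + 2)*(-16/3))*(-8) = -4*(-16/3)*(-8) = (64/3)*(-8) = -512/3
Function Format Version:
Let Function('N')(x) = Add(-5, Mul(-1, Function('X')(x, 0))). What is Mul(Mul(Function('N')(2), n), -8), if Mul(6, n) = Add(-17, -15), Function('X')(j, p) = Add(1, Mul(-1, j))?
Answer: Rational(-512, 3) ≈ -170.67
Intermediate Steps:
Function('N')(x) = Add(-6, x) (Function('N')(x) = Add(-5, Mul(-1, Add(1, Mul(-1, x)))) = Add(-5, Add(-1, x)) = Add(-6, x))
n = Rational(-16, 3) (n = Mul(Rational(1, 6), Add(-17, -15)) = Mul(Rational(1, 6), -32) = Rational(-16, 3) ≈ -5.3333)
Mul(Mul(Function('N')(2), n), -8) = Mul(Mul(Add(-6, 2), Rational(-16, 3)), -8) = Mul(Mul(-4, Rational(-16, 3)), -8) = Mul(Rational(64, 3), -8) = Rational(-512, 3)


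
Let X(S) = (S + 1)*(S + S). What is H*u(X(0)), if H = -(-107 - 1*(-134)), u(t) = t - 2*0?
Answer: 0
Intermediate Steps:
X(S) = 2*S*(1 + S) (X(S) = (1 + S)*(2*S) = 2*S*(1 + S))
u(t) = t (u(t) = t + 0 = t)
H = -27 (H = -(-107 + 134) = -1*27 = -27)
H*u(X(0)) = -54*0*(1 + 0) = -54*0 = -27*0 = 0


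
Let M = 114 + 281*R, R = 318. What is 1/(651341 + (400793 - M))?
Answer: 1/962662 ≈ 1.0388e-6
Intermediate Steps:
M = 89472 (M = 114 + 281*318 = 114 + 89358 = 89472)
1/(651341 + (400793 - M)) = 1/(651341 + (400793 - 1*89472)) = 1/(651341 + (400793 - 89472)) = 1/(651341 + 311321) = 1/962662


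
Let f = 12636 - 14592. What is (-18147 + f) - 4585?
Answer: -24688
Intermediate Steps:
f = -1956
(-18147 + f) - 4585 = (-18147 - 1956) - 4585 = -20103 - 4585 = -24688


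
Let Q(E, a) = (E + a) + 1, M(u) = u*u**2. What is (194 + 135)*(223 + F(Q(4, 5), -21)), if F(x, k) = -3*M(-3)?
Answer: 100016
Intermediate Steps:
M(u) = u**3
Q(E, a) = 1 + E + a
F(x, k) = 81 (F(x, k) = -3*(-3)**3 = -3*(-27) = 81)
(194 + 135)*(223 + F(Q(4, 5), -21)) = (194 + 135)*(223 + 81) = 329*304 = 100016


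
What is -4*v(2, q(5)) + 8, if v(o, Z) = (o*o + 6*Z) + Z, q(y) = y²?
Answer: -708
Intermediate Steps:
v(o, Z) = o² + 7*Z (v(o, Z) = (o² + 6*Z) + Z = o² + 7*Z)
-4*v(2, q(5)) + 8 = -4*(2² + 7*5²) + 8 = -4*(4 + 7*25) + 8 = -4*(4 + 175) + 8 = -4*179 + 8 = -716 + 8 = -708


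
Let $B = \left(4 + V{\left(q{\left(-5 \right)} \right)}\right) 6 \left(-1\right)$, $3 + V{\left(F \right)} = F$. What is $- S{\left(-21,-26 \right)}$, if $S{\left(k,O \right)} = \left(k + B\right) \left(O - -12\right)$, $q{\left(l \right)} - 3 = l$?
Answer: $-210$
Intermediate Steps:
$q{\left(l \right)} = 3 + l$
$V{\left(F \right)} = -3 + F$
$B = 6$ ($B = \left(4 + \left(-3 + \left(3 - 5\right)\right)\right) 6 \left(-1\right) = \left(4 - 5\right) \left(-6\right) = \left(-1\right) \left(-6\right) = 6$)
$S{\left(k,O \right)} = \left(6 + k\right) \left(12 + O\right)$ ($S{\left(k,O \right)} = \left(k + 6\right) \left(O - -12\right) = \left(6 + k\right) \left(O + 12\right) = \left(6 + k\right) \left(12 + O\right)$)
$- S{\left(-21,-26 \right)} = - (72 + 6 \left(-26\right) + 12 \left(-21\right) - -546) = - (72 - 156 - 252 + 546) = \left(-1\right) 210 = -210$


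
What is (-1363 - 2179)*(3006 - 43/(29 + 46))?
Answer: -798391594/75 ≈ -1.0645e+7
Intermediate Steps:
(-1363 - 2179)*(3006 - 43/(29 + 46)) = -3542*(3006 - 43/75) = -3542*225407/75 = -798391594/75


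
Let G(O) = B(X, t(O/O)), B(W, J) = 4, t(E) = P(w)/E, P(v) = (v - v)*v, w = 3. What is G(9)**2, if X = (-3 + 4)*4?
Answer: 16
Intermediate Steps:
X = 4 (X = 1*4 = 4)
P(v) = 0 (P(v) = 0*v = 0)
t(E) = 0 (t(E) = 0/E = 0)
G(O) = 4
G(9)**2 = 4**2 = 16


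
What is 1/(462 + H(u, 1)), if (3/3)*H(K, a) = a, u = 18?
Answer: 1/463 ≈ 0.0021598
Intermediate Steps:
H(K, a) = a
1/(462 + H(u, 1)) = 1/(462 + 1) = 1/463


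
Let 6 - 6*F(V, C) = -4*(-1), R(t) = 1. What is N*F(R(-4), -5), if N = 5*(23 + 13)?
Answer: 60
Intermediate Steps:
F(V, C) = ⅓ (F(V, C) = 1 - (-2)*(-1)/3 = 1 - ⅙*4 = 1 - ⅔ = ⅓)
N = 180 (N = 5*36 = 180)
N*F(R(-4), -5) = 180*(⅓) = 60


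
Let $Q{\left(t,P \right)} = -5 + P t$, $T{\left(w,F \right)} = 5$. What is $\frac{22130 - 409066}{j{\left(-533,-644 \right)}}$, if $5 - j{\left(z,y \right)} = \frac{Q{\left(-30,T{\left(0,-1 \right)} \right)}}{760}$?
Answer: $- \frac{58814272}{791} \approx -74354.0$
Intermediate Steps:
$j{\left(z,y \right)} = \frac{791}{152}$ ($j{\left(z,y \right)} = 5 - \frac{-5 + 5 \left(-30\right)}{760} = 5 - \left(-5 - 150\right) \frac{1}{760} = 5 - \left(-155\right) \frac{1}{760} = 5 - - \frac{31}{152} = 5 + \frac{31}{152} = \frac{791}{152}$)
$\frac{22130 - 409066}{j{\left(-533,-644 \right)}} = \frac{22130 - 409066}{\frac{791}{152}} = \left(-386936\right) \frac{152}{791} = - \frac{58814272}{791}$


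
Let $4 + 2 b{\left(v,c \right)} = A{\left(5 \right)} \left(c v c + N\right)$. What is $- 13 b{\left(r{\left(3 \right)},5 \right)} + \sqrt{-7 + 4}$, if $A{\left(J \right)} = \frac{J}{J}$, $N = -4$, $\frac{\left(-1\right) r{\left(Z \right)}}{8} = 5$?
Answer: $6552 + i \sqrt{3} \approx 6552.0 + 1.732 i$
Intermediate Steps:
$r{\left(Z \right)} = -40$ ($r{\left(Z \right)} = \left(-8\right) 5 = -40$)
$A{\left(J \right)} = 1$
$b{\left(v,c \right)} = -4 + \frac{v c^{2}}{2}$ ($b{\left(v,c \right)} = -2 + \frac{1 \left(c v c - 4\right)}{2} = -2 + \frac{1 \left(v c^{2} - 4\right)}{2} = -2 + \frac{1 \left(-4 + v c^{2}\right)}{2} = -2 + \frac{-4 + v c^{2}}{2} = -2 + \left(-2 + \frac{v c^{2}}{2}\right) = -4 + \frac{v c^{2}}{2}$)
$- 13 b{\left(r{\left(3 \right)},5 \right)} + \sqrt{-7 + 4} = - 13 \left(-4 + \frac{1}{2} \left(-40\right) 5^{2}\right) + \sqrt{-7 + 4} = - 13 \left(-4 + \frac{1}{2} \left(-40\right) 25\right) + \sqrt{-3} = - 13 \left(-4 - 500\right) + i \sqrt{3} = \left(-13\right) \left(-504\right) + i \sqrt{3} = 6552 + i \sqrt{3}$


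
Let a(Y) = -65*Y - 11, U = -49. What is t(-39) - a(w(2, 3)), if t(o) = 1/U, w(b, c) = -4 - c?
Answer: -21757/49 ≈ -444.02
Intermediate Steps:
t(o) = -1/49 (t(o) = 1/(-49) = -1/49)
a(Y) = -11 - 65*Y
t(-39) - a(w(2, 3)) = -1/49 - (-11 - 65*(-4 - 1*3)) = -1/49 - (-11 - 65*(-4 - 3)) = -1/49 - (-11 - 65*(-7)) = -1/49 - (-11 + 455) = -1/49 - 1*444 = -1/49 - 444 = -21757/49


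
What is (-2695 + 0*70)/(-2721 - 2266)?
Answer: 2695/4987 ≈ 0.54041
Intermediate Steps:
(-2695 + 0*70)/(-2721 - 2266) = (-2695 + 0)/(-4987) = -2695*(-1/4987) = 2695/4987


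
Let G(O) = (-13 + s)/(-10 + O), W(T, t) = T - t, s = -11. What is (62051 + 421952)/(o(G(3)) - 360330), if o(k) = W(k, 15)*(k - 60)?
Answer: -23716147/17624094 ≈ -1.3457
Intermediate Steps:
G(O) = -24/(-10 + O) (G(O) = (-13 - 11)/(-10 + O) = -24/(-10 + O))
o(k) = (-60 + k)*(-15 + k) (o(k) = (k - 1*15)*(k - 60) = (k - 15)*(-60 + k) = (-15 + k)*(-60 + k) = (-60 + k)*(-15 + k))
(62051 + 421952)/(o(G(3)) - 360330) = (62051 + 421952)/((-60 - 24/(-10 + 3))*(-15 - 24/(-10 + 3)) - 360330) = 484003/((-60 - 24/(-7))*(-15 - 24/(-7)) - 360330) = 484003/((-60 - 24*(-⅐))*(-15 - 24*(-⅐)) - 360330) = 484003/((-60 + 24/7)*(-15 + 24/7) - 360330) = 484003/(-396/7*(-81/7) - 360330) = 484003/(32076/49 - 360330) = 484003/(-17624094/49) = 484003*(-49/17624094) = -23716147/17624094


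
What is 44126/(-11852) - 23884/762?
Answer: -79174295/2257806 ≈ -35.067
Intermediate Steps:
44126/(-11852) - 23884/762 = 44126*(-1/11852) - 23884*1/762 = -22063/5926 - 11942/381 = -79174295/2257806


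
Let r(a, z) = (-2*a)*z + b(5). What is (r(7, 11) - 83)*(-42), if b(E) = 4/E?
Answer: 49602/5 ≈ 9920.4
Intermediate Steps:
r(a, z) = ⅘ - 2*a*z (r(a, z) = (-2*a)*z + 4/5 = -2*a*z + 4*(⅕) = -2*a*z + ⅘ = ⅘ - 2*a*z)
(r(7, 11) - 83)*(-42) = ((⅘ - 2*7*11) - 83)*(-42) = ((⅘ - 154) - 83)*(-42) = (-766/5 - 83)*(-42) = -1181/5*(-42) = 49602/5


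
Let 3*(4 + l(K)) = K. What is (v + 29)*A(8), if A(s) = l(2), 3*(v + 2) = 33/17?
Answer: -4700/51 ≈ -92.157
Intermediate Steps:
l(K) = -4 + K/3
v = -23/17 (v = -2 + (33/17)/3 = -2 + (33*(1/17))/3 = -2 + (1/3)*(33/17) = -2 + 11/17 = -23/17 ≈ -1.3529)
A(s) = -10/3 (A(s) = -4 + (1/3)*2 = -4 + 2/3 = -10/3)
(v + 29)*A(8) = (-23/17 + 29)*(-10/3) = (470/17)*(-10/3) = -4700/51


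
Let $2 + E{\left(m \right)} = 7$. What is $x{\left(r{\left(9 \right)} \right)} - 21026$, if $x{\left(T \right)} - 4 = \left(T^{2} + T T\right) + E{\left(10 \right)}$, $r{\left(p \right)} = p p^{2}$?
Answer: $1041865$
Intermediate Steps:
$r{\left(p \right)} = p^{3}$
$E{\left(m \right)} = 5$ ($E{\left(m \right)} = -2 + 7 = 5$)
$x{\left(T \right)} = 9 + 2 T^{2}$ ($x{\left(T \right)} = 4 + \left(\left(T^{2} + T T\right) + 5\right) = 4 + \left(\left(T^{2} + T^{2}\right) + 5\right) = 4 + \left(2 T^{2} + 5\right) = 4 + \left(5 + 2 T^{2}\right) = 9 + 2 T^{2}$)
$x{\left(r{\left(9 \right)} \right)} - 21026 = \left(9 + 2 \left(9^{3}\right)^{2}\right) - 21026 = \left(9 + 2 \cdot 729^{2}\right) - 21026 = \left(9 + 2 \cdot 531441\right) - 21026 = \left(9 + 1062882\right) - 21026 = 1062891 - 21026 = 1041865$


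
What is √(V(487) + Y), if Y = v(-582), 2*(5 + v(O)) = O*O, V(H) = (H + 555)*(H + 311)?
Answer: √1000873 ≈ 1000.4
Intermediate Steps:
V(H) = (311 + H)*(555 + H) (V(H) = (555 + H)*(311 + H) = (311 + H)*(555 + H))
v(O) = -5 + O²/2 (v(O) = -5 + (O*O)/2 = -5 + O²/2)
Y = 169357 (Y = -5 + (½)*(-582)² = -5 + (½)*338724 = -5 + 169362 = 169357)
√(V(487) + Y) = √((172605 + 487² + 866*487) + 169357) = √((172605 + 237169 + 421742) + 169357) = √(831516 + 169357) = √1000873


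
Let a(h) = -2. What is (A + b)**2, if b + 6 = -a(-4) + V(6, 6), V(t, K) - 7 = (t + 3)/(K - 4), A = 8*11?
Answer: 36481/4 ≈ 9120.3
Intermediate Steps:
A = 88
V(t, K) = 7 + (3 + t)/(-4 + K) (V(t, K) = 7 + (t + 3)/(K - 4) = 7 + (3 + t)/(-4 + K))
b = 15/2 (b = -6 + (-1*(-2) + (-25 + 6 + 7*6)/(-4 + 6)) = -6 + (2 + (-25 + 6 + 42)/2) = -6 + (2 + (1/2)*23) = -6 + (2 + 23/2) = -6 + 27/2 = 15/2 ≈ 7.5000)
(A + b)**2 = (88 + 15/2)**2 = (191/2)**2 = 36481/4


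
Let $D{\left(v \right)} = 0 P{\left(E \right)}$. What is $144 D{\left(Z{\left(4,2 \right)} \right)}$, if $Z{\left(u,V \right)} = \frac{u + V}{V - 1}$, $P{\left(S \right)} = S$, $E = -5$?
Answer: $0$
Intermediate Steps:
$Z{\left(u,V \right)} = \frac{V + u}{-1 + V}$
$D{\left(v \right)} = 0$ ($D{\left(v \right)} = 0 \left(-5\right) = 0$)
$144 D{\left(Z{\left(4,2 \right)} \right)} = 144 \cdot 0 = 0$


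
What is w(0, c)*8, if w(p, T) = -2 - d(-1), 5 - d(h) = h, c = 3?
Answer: -64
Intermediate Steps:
d(h) = 5 - h
w(p, T) = -8 (w(p, T) = -2 - (5 - 1*(-1)) = -2 - (5 + 1) = -2 - 1*6 = -2 - 6 = -8)
w(0, c)*8 = -8*8 = -64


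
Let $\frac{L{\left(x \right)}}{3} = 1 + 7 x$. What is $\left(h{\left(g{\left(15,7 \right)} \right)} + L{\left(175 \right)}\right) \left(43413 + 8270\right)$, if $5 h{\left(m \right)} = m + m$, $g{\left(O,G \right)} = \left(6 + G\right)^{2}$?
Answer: $\frac{967919224}{5} \approx 1.9358 \cdot 10^{8}$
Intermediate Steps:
$L{\left(x \right)} = 3 + 21 x$ ($L{\left(x \right)} = 3 \left(1 + 7 x\right) = 3 + 21 x$)
$h{\left(m \right)} = \frac{2 m}{5}$ ($h{\left(m \right)} = \frac{m + m}{5} = \frac{2 m}{5}$)
$\left(h{\left(g{\left(15,7 \right)} \right)} + L{\left(175 \right)}\right) \left(43413 + 8270\right) = \left(\frac{2 \left(6 + 7\right)^{2}}{5} + \left(3 + 21 \cdot 175\right)\right) \left(43413 + 8270\right) = \left(\frac{2 \cdot 13^{2}}{5} + \left(3 + 3675\right)\right) 51683 = \left(\frac{2}{5} \cdot 169 + 3678\right) 51683 = \left(\frac{338}{5} + 3678\right) 51683 = \frac{18728}{5} \cdot 51683 = \frac{967919224}{5}$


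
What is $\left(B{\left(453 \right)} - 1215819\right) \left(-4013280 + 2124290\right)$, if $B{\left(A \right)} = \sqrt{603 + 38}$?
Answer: $2296669932810 - 1888990 \sqrt{641} \approx 2.2966 \cdot 10^{12}$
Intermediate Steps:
$B{\left(A \right)} = \sqrt{641}$
$\left(B{\left(453 \right)} - 1215819\right) \left(-4013280 + 2124290\right) = \left(\sqrt{641} - 1215819\right) \left(-4013280 + 2124290\right) = \left(-1215819 + \sqrt{641}\right) \left(-1888990\right) = 2296669932810 - 1888990 \sqrt{641}$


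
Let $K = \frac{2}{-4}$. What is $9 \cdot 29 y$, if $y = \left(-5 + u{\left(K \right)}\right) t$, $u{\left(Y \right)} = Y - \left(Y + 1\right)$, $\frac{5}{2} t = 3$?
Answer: $- \frac{9396}{5} \approx -1879.2$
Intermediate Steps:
$t = \frac{6}{5}$ ($t = \frac{2}{5} \cdot 3 = \frac{6}{5} \approx 1.2$)
$K = - \frac{1}{2}$ ($K = 2 \left(- \frac{1}{4}\right) = - \frac{1}{2} \approx -0.5$)
$u{\left(Y \right)} = -1$ ($u{\left(Y \right)} = Y - \left(1 + Y\right) = -1$)
$y = - \frac{36}{5}$ ($y = \left(-5 - 1\right) \frac{6}{5} = \left(-6\right) \frac{6}{5} = - \frac{36}{5} \approx -7.2$)
$9 \cdot 29 y = 9 \cdot 29 \left(- \frac{36}{5}\right) = 261 \left(- \frac{36}{5}\right) = - \frac{9396}{5}$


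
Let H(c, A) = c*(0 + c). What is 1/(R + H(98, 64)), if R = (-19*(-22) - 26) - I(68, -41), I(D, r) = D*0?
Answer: 1/9996 ≈ 0.00010004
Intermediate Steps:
I(D, r) = 0
H(c, A) = c² (H(c, A) = c*c = c²)
R = 392 (R = (-19*(-22) - 26) - 1*0 = (418 - 26) + 0 = 392 + 0 = 392)
1/(R + H(98, 64)) = 1/(392 + 98²) = 1/(392 + 9604) = 1/9996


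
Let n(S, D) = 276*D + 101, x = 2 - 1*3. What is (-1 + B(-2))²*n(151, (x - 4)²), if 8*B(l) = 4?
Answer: 7001/4 ≈ 1750.3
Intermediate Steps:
x = -1 (x = 2 - 3 = -1)
B(l) = ½ (B(l) = (⅛)*4 = ½)
n(S, D) = 101 + 276*D
(-1 + B(-2))²*n(151, (x - 4)²) = (-1 + ½)²*(101 + 276*(-1 - 4)²) = (-½)²*(101 + 276*(-5)²) = (101 + 276*25)/4 = (101 + 6900)/4 = (¼)*7001 = 7001/4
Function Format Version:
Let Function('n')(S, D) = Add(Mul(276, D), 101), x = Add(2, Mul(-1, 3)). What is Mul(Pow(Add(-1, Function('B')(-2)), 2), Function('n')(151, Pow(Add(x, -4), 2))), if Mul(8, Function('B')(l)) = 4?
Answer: Rational(7001, 4) ≈ 1750.3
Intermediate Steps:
x = -1 (x = Add(2, -3) = -1)
Function('B')(l) = Rational(1, 2) (Function('B')(l) = Mul(Rational(1, 8), 4) = Rational(1, 2))
Function('n')(S, D) = Add(101, Mul(276, D))
Mul(Pow(Add(-1, Function('B')(-2)), 2), Function('n')(151, Pow(Add(x, -4), 2))) = Mul(Pow(Add(-1, Rational(1, 2)), 2), Add(101, Mul(276, Pow(Add(-1, -4), 2)))) = Mul(Pow(Rational(-1, 2), 2), Add(101, Mul(276, Pow(-5, 2)))) = Mul(Rational(1, 4), Add(101, Mul(276, 25))) = Mul(Rational(1, 4), Add(101, 6900)) = Mul(Rational(1, 4), 7001) = Rational(7001, 4)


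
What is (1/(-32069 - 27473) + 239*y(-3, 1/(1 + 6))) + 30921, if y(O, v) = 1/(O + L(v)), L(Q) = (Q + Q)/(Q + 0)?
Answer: 1826867643/59542 ≈ 30682.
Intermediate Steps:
L(Q) = 2 (L(Q) = (2*Q)/Q = 2)
y(O, v) = 1/(2 + O) (y(O, v) = 1/(O + 2) = 1/(2 + O))
(1/(-32069 - 27473) + 239*y(-3, 1/(1 + 6))) + 30921 = (1/(-32069 - 27473) + 239/(2 - 3)) + 30921 = (1/(-59542) + 239/(-1)) + 30921 = (-1/59542 + 239*(-1)) + 30921 = (-1/59542 - 239) + 30921 = -14230539/59542 + 30921 = 1826867643/59542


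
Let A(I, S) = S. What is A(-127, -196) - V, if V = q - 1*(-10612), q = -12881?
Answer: 2073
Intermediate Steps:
V = -2269 (V = -12881 - 1*(-10612) = -12881 + 10612 = -2269)
A(-127, -196) - V = -196 - 1*(-2269) = -196 + 2269 = 2073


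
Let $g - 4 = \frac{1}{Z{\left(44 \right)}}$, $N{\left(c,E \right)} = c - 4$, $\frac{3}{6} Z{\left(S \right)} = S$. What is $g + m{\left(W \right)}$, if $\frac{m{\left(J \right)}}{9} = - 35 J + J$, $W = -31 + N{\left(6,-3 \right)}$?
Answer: $\frac{781265}{88} \approx 8878.0$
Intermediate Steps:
$Z{\left(S \right)} = 2 S$
$N{\left(c,E \right)} = -4 + c$ ($N{\left(c,E \right)} = c - 4 = -4 + c$)
$W = -29$ ($W = -31 + \left(-4 + 6\right) = -31 + 2 = -29$)
$m{\left(J \right)} = - 306 J$ ($m{\left(J \right)} = 9 \left(- 35 J + J\right) = 9 \left(- 34 J\right) = - 306 J$)
$g = \frac{353}{88}$ ($g = 4 + \frac{1}{2 \cdot 44} = 4 + \frac{1}{88} = \frac{353}{88} \approx 4.0114$)
$g + m{\left(W \right)} = \frac{353}{88} - -8874 = \frac{353}{88} + 8874 = \frac{781265}{88}$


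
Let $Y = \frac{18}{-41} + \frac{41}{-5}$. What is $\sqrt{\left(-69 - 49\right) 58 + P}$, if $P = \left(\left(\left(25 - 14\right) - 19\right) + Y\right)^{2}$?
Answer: $\frac{i \sqrt{275984179}}{205} \approx 81.038 i$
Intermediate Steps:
$Y = - \frac{1771}{205}$ ($Y = 18 \left(- \frac{1}{41}\right) + 41 \left(- \frac{1}{5}\right) = - \frac{18}{41} - \frac{41}{5} = - \frac{1771}{205} \approx -8.639$)
$P = \frac{11634921}{42025}$ ($P = \left(\left(\left(25 - 14\right) - 19\right) - \frac{1771}{205}\right)^{2} = \left(\left(11 - 19\right) - \frac{1771}{205}\right)^{2} = \left(-8 - \frac{1771}{205}\right)^{2} = \left(- \frac{3411}{205}\right)^{2} = \frac{11634921}{42025} \approx 276.86$)
$\sqrt{\left(-69 - 49\right) 58 + P} = \sqrt{\left(-69 - 49\right) 58 + \frac{11634921}{42025}} = \sqrt{\left(-118\right) 58 + \frac{11634921}{42025}} = \sqrt{-6844 + \frac{11634921}{42025}} = \sqrt{- \frac{275984179}{42025}} = \frac{i \sqrt{275984179}}{205}$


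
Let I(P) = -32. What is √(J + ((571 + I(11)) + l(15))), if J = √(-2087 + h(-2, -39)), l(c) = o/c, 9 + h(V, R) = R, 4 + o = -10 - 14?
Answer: √(120855 + 225*I*√2135)/15 ≈ 23.198 + 0.99593*I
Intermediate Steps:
o = -28 (o = -4 + (-10 - 14) = -4 - 24 = -28)
h(V, R) = -9 + R
l(c) = -28/c
J = I*√2135 (J = √(-2087 + (-9 - 39)) = √(-2087 - 48) = √(-2135) = I*√2135 ≈ 46.206*I)
√(J + ((571 + I(11)) + l(15))) = √(I*√2135 + ((571 - 32) - 28/15)) = √(I*√2135 + (539 - 28*1/15)) = √(I*√2135 + (539 - 28/15)) = √(I*√2135 + 8057/15) = √(8057/15 + I*√2135)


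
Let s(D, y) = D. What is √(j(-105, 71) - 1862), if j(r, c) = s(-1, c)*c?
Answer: I*√1933 ≈ 43.966*I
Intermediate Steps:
j(r, c) = -c
√(j(-105, 71) - 1862) = √(-1*71 - 1862) = √(-71 - 1862) = √(-1933) = I*√1933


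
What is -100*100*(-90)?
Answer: 900000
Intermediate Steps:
-100*100*(-90) = -10000*(-90) = 900000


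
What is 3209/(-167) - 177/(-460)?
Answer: -1446581/76820 ≈ -18.831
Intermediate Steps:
3209/(-167) - 177/(-460) = 3209*(-1/167) - 177*(-1/460) = -3209/167 + 177/460 = -1446581/76820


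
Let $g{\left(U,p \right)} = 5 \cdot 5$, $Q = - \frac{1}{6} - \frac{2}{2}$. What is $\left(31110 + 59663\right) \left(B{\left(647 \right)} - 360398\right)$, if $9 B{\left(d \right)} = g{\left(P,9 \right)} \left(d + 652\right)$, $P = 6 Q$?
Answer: $- \frac{97160605237}{3} \approx -3.2387 \cdot 10^{10}$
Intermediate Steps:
$Q = - \frac{7}{6}$ ($Q = \left(-1\right) \frac{1}{6} - 1 = - \frac{1}{6} - 1 = - \frac{7}{6} \approx -1.1667$)
$P = -7$ ($P = 6 \left(- \frac{7}{6}\right) = -7$)
$g{\left(U,p \right)} = 25$
$B{\left(d \right)} = \frac{16300}{9} + \frac{25 d}{9}$ ($B{\left(d \right)} = \frac{25 \left(d + 652\right)}{9} = \frac{25 \left(652 + d\right)}{9} = \frac{16300 + 25 d}{9} = \frac{16300}{9} + \frac{25 d}{9}$)
$\left(31110 + 59663\right) \left(B{\left(647 \right)} - 360398\right) = \left(31110 + 59663\right) \left(\left(\frac{16300}{9} + \frac{25}{9} \cdot 647\right) - 360398\right) = 90773 \left(\left(\frac{16300}{9} + \frac{16175}{9}\right) - 360398\right) = 90773 \left(\frac{10825}{3} - 360398\right) = 90773 \left(- \frac{1070369}{3}\right) = - \frac{97160605237}{3}$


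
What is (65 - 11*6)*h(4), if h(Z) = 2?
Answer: -2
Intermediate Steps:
(65 - 11*6)*h(4) = (65 - 11*6)*2 = (65 - 66)*2 = -1*2 = -2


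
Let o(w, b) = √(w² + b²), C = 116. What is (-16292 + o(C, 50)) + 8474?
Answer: -7818 + 2*√3989 ≈ -7691.7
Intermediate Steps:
o(w, b) = √(b² + w²)
(-16292 + o(C, 50)) + 8474 = (-16292 + √(50² + 116²)) + 8474 = (-16292 + √(2500 + 13456)) + 8474 = (-16292 + √15956) + 8474 = (-16292 + 2*√3989) + 8474 = -7818 + 2*√3989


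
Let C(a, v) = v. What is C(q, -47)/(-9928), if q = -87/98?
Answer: 47/9928 ≈ 0.0047341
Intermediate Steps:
q = -87/98 (q = -87*1/98 = -87/98 ≈ -0.88776)
C(q, -47)/(-9928) = -47/(-9928) = -47*(-1/9928) = 47/9928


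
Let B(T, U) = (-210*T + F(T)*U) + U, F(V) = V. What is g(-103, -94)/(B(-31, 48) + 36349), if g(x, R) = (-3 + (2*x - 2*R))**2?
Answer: 63/5917 ≈ 0.010647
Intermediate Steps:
B(T, U) = U - 210*T + T*U (B(T, U) = (-210*T + T*U) + U = U - 210*T + T*U)
g(x, R) = (-3 - 2*R + 2*x)**2 (g(x, R) = (-3 + (-2*R + 2*x))**2 = (-3 - 2*R + 2*x)**2)
g(-103, -94)/(B(-31, 48) + 36349) = (3 - 2*(-103) + 2*(-94))**2/((48 - 210*(-31) - 31*48) + 36349) = (3 + 206 - 188)**2/((48 + 6510 - 1488) + 36349) = 21**2/(5070 + 36349) = 441/41419 = 441*(1/41419) = 63/5917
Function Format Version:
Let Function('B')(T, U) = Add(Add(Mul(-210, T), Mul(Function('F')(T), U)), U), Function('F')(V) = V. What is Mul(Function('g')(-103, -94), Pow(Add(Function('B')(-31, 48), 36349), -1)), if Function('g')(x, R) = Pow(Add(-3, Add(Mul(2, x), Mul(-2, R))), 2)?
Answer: Rational(63, 5917) ≈ 0.010647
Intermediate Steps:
Function('B')(T, U) = Add(U, Mul(-210, T), Mul(T, U)) (Function('B')(T, U) = Add(Add(Mul(-210, T), Mul(T, U)), U) = Add(U, Mul(-210, T), Mul(T, U)))
Function('g')(x, R) = Pow(Add(-3, Mul(-2, R), Mul(2, x)), 2) (Function('g')(x, R) = Pow(Add(-3, Add(Mul(-2, R), Mul(2, x))), 2) = Pow(Add(-3, Mul(-2, R), Mul(2, x)), 2))
Mul(Function('g')(-103, -94), Pow(Add(Function('B')(-31, 48), 36349), -1)) = Mul(Pow(Add(3, Mul(-2, -103), Mul(2, -94)), 2), Pow(Add(Add(48, Mul(-210, -31), Mul(-31, 48)), 36349), -1)) = Mul(Pow(Add(3, 206, -188), 2), Pow(Add(Add(48, 6510, -1488), 36349), -1)) = Mul(Pow(21, 2), Pow(Add(5070, 36349), -1)) = Mul(441, Pow(41419, -1)) = Mul(441, Rational(1, 41419)) = Rational(63, 5917)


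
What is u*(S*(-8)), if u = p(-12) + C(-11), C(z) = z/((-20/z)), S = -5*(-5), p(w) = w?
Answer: 3610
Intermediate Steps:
S = 25
C(z) = -z²/20 (C(z) = z*(-z/20) = -z²/20)
u = -361/20 (u = -12 - 1/20*(-11)² = -12 - 1/20*121 = -12 - 121/20 = -361/20 ≈ -18.050)
u*(S*(-8)) = -1805*(-8)/4 = -361/20*(-200) = 3610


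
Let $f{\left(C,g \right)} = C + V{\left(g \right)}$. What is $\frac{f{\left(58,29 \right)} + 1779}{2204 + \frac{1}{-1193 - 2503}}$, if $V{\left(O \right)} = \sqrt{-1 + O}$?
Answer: $\frac{6789552}{8145983} + \frac{7392 \sqrt{7}}{8145983} \approx 0.83589$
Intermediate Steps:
$f{\left(C,g \right)} = C + \sqrt{-1 + g}$
$\frac{f{\left(58,29 \right)} + 1779}{2204 + \frac{1}{-1193 - 2503}} = \frac{\left(58 + \sqrt{-1 + 29}\right) + 1779}{2204 + \frac{1}{-1193 - 2503}} = \frac{\left(58 + \sqrt{28}\right) + 1779}{2204 + \frac{1}{-3696}} = \frac{\left(58 + 2 \sqrt{7}\right) + 1779}{2204 - \frac{1}{3696}} = \frac{1837 + 2 \sqrt{7}}{\frac{8145983}{3696}} = \left(1837 + 2 \sqrt{7}\right) \frac{3696}{8145983} = \frac{6789552}{8145983} + \frac{7392 \sqrt{7}}{8145983}$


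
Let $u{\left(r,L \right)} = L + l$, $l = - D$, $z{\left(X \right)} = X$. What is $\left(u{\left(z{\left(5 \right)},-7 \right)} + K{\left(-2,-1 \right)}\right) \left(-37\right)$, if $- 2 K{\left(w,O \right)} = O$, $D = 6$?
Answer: $\frac{925}{2} \approx 462.5$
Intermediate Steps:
$l = -6$ ($l = \left(-1\right) 6 = -6$)
$K{\left(w,O \right)} = - \frac{O}{2}$
$u{\left(r,L \right)} = -6 + L$ ($u{\left(r,L \right)} = L - 6 = -6 + L$)
$\left(u{\left(z{\left(5 \right)},-7 \right)} + K{\left(-2,-1 \right)}\right) \left(-37\right) = \left(\left(-6 - 7\right) - - \frac{1}{2}\right) \left(-37\right) = \left(-13 + \frac{1}{2}\right) \left(-37\right) = \left(- \frac{25}{2}\right) \left(-37\right) = \frac{925}{2}$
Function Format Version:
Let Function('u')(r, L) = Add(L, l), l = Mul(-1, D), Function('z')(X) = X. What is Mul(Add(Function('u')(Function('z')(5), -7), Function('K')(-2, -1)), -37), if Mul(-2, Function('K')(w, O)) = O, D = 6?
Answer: Rational(925, 2) ≈ 462.50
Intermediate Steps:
l = -6 (l = Mul(-1, 6) = -6)
Function('K')(w, O) = Mul(Rational(-1, 2), O)
Function('u')(r, L) = Add(-6, L) (Function('u')(r, L) = Add(L, -6) = Add(-6, L))
Mul(Add(Function('u')(Function('z')(5), -7), Function('K')(-2, -1)), -37) = Mul(Add(Add(-6, -7), Mul(Rational(-1, 2), -1)), -37) = Mul(Add(-13, Rational(1, 2)), -37) = Mul(Rational(-25, 2), -37) = Rational(925, 2)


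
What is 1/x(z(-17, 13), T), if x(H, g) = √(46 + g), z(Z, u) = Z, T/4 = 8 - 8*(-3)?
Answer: √174/174 ≈ 0.075810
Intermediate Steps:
T = 128 (T = 4*(8 - 8*(-3)) = 4*(8 + 24) = 4*32 = 128)
1/x(z(-17, 13), T) = 1/(√(46 + 128)) = 1/(√174) = √174/174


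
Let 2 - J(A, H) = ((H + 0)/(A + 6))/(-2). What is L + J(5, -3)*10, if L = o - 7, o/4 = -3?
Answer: -4/11 ≈ -0.36364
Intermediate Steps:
o = -12 (o = 4*(-3) = -12)
J(A, H) = 2 + H/(2*(6 + A)) (J(A, H) = 2 - (H + 0)/(A + 6)/(-2) = 2 - H/(6 + A)*(-1)/2 = 2 - (-1)*H/(2*(6 + A)) = 2 + H/(2*(6 + A)))
L = -19 (L = -12 - 7 = -19)
L + J(5, -3)*10 = -19 + ((24 - 3 + 4*5)/(2*(6 + 5)))*10 = -19 + ((1/2)*(24 - 3 + 20)/11)*10 = -19 + ((1/2)*(1/11)*41)*10 = -19 + (41/22)*10 = -19 + 205/11 = -4/11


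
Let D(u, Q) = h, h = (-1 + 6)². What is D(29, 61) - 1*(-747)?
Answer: 772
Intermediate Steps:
h = 25 (h = 5² = 25)
D(u, Q) = 25
D(29, 61) - 1*(-747) = 25 - 1*(-747) = 25 + 747 = 772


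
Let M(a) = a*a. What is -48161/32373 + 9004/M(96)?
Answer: -4232369/8287488 ≈ -0.51069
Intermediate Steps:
M(a) = a²
-48161/32373 + 9004/M(96) = -48161/32373 + 9004/(96²) = -48161*1/32373 + 9004/9216 = -48161/32373 + 9004*(1/9216) = -48161/32373 + 2251/2304 = -4232369/8287488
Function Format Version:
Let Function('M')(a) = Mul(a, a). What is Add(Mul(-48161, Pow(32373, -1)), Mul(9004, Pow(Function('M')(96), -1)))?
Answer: Rational(-4232369, 8287488) ≈ -0.51069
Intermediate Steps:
Function('M')(a) = Pow(a, 2)
Add(Mul(-48161, Pow(32373, -1)), Mul(9004, Pow(Function('M')(96), -1))) = Add(Mul(-48161, Pow(32373, -1)), Mul(9004, Pow(Pow(96, 2), -1))) = Add(Mul(-48161, Rational(1, 32373)), Mul(9004, Pow(9216, -1))) = Add(Rational(-48161, 32373), Mul(9004, Rational(1, 9216))) = Add(Rational(-48161, 32373), Rational(2251, 2304)) = Rational(-4232369, 8287488)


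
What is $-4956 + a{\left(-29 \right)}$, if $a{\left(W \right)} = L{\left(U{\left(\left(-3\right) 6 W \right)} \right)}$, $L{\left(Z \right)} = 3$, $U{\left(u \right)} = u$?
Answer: $-4953$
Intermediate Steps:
$a{\left(W \right)} = 3$
$-4956 + a{\left(-29 \right)} = -4956 + 3 = -4953$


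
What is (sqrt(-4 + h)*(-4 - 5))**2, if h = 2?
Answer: -162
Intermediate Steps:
(sqrt(-4 + h)*(-4 - 5))**2 = (sqrt(-4 + 2)*(-4 - 5))**2 = (sqrt(-2)*(-9))**2 = ((I*sqrt(2))*(-9))**2 = (-9*I*sqrt(2))**2 = -162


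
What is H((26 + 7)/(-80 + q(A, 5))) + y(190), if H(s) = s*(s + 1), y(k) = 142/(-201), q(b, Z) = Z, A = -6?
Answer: -119704/125625 ≈ -0.95287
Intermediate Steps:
y(k) = -142/201 (y(k) = 142*(-1/201) = -142/201)
H(s) = s*(1 + s)
H((26 + 7)/(-80 + q(A, 5))) + y(190) = ((26 + 7)/(-80 + 5))*(1 + (26 + 7)/(-80 + 5)) - 142/201 = (33/(-75))*(1 + 33/(-75)) - 142/201 = (33*(-1/75))*(1 + 33*(-1/75)) - 142/201 = -11*(1 - 11/25)/25 - 142/201 = -11/25*14/25 - 142/201 = -154/625 - 142/201 = -119704/125625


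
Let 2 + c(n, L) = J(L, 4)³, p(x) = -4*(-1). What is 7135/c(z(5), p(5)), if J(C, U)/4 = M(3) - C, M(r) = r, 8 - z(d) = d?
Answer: -7135/66 ≈ -108.11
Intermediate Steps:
z(d) = 8 - d
J(C, U) = 12 - 4*C (J(C, U) = 4*(3 - C) = 12 - 4*C)
p(x) = 4
c(n, L) = -2 + (12 - 4*L)³
7135/c(z(5), p(5)) = 7135/(-2 - 64*(-3 + 4)³) = 7135/(-2 - 64*1³) = 7135/(-2 - 64*1) = 7135/(-2 - 64) = 7135/(-66) = 7135*(-1/66) = -7135/66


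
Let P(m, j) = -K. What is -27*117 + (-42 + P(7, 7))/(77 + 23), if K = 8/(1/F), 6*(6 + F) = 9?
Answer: -157953/50 ≈ -3159.1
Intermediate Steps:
F = -9/2 (F = -6 + (⅙)*9 = -6 + 3/2 = -9/2 ≈ -4.5000)
K = -36 (K = 8/(1/(-9/2)) = 8/(-2/9) = 8*(-9/2) = -36)
P(m, j) = 36 (P(m, j) = -1*(-36) = 36)
-27*117 + (-42 + P(7, 7))/(77 + 23) = -27*117 + (-42 + 36)/(77 + 23) = -3159 - 6/100 = -3159 - 6*1/100 = -3159 - 3/50 = -157953/50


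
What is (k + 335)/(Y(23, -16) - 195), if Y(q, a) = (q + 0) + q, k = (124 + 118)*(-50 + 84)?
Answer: -8563/149 ≈ -57.470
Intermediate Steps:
k = 8228 (k = 242*34 = 8228)
Y(q, a) = 2*q (Y(q, a) = q + q = 2*q)
(k + 335)/(Y(23, -16) - 195) = (8228 + 335)/(2*23 - 195) = 8563/(46 - 195) = 8563/(-149) = 8563*(-1/149) = -8563/149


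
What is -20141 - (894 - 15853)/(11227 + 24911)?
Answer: -727840499/36138 ≈ -20141.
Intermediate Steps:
-20141 - (894 - 15853)/(11227 + 24911) = -20141 - (-14959)/36138 = -20141 - 1*(-14959/36138) = -20141 + 14959/36138 = -727840499/36138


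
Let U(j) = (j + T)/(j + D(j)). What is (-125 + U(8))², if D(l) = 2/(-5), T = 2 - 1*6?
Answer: 5593225/361 ≈ 15494.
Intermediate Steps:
T = -4 (T = 2 - 6 = -4)
D(l) = -⅖ (D(l) = 2*(-⅕) = -⅖)
U(j) = (-4 + j)/(-⅖ + j) (U(j) = (j - 4)/(j - ⅖) = (-4 + j)/(-⅖ + j))
(-125 + U(8))² = (-125 + 5*(-4 + 8)/(-2 + 5*8))² = (-125 + 5*4/(-2 + 40))² = (-125 + 5*4/38)² = (-125 + 5*(1/38)*4)² = (-125 + 10/19)² = (-2365/19)² = 5593225/361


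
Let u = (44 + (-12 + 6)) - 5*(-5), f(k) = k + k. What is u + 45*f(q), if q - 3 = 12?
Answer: 1413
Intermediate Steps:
q = 15 (q = 3 + 12 = 15)
f(k) = 2*k
u = 63 (u = (44 - 6) + 25 = 38 + 25 = 63)
u + 45*f(q) = 63 + 45*(2*15) = 63 + 45*30 = 63 + 1350 = 1413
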